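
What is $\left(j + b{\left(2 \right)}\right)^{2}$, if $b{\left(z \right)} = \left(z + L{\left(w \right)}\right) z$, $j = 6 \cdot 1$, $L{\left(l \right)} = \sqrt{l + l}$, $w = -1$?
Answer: $92 + 40 i \sqrt{2} \approx 92.0 + 56.569 i$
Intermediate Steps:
$L{\left(l \right)} = \sqrt{2} \sqrt{l}$ ($L{\left(l \right)} = \sqrt{2 l} = \sqrt{2} \sqrt{l}$)
$j = 6$
$b{\left(z \right)} = z \left(z + i \sqrt{2}\right)$ ($b{\left(z \right)} = \left(z + \sqrt{2} \sqrt{-1}\right) z = \left(z + \sqrt{2} i\right) z = \left(z + i \sqrt{2}\right) z = z \left(z + i \sqrt{2}\right)$)
$\left(j + b{\left(2 \right)}\right)^{2} = \left(6 + 2 \left(2 + i \sqrt{2}\right)\right)^{2} = \left(6 + \left(4 + 2 i \sqrt{2}\right)\right)^{2} = \left(10 + 2 i \sqrt{2}\right)^{2}$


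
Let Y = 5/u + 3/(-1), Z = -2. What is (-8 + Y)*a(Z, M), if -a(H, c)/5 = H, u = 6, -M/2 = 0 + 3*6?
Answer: -305/3 ≈ -101.67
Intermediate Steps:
M = -36 (M = -2*(0 + 3*6) = -2*(0 + 18) = -2*18 = -36)
a(H, c) = -5*H
Y = -13/6 (Y = 5/6 + 3/(-1) = 5*(1/6) + 3*(-1) = 5/6 - 3 = -13/6 ≈ -2.1667)
(-8 + Y)*a(Z, M) = (-8 - 13/6)*(-5*(-2)) = -61/6*10 = -305/3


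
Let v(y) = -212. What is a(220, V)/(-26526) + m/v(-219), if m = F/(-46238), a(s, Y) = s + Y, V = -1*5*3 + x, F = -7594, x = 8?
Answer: -190780131/21668328988 ≈ -0.0088046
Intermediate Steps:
V = -7 (V = -1*5*3 + 8 = -5*3 + 8 = -15 + 8 = -7)
a(s, Y) = Y + s
m = 3797/23119 (m = -7594/(-46238) = -7594*(-1/46238) = 3797/23119 ≈ 0.16424)
a(220, V)/(-26526) + m/v(-219) = (-7 + 220)/(-26526) + (3797/23119)/(-212) = 213*(-1/26526) + (3797/23119)*(-1/212) = -71/8842 - 3797/4901228 = -190780131/21668328988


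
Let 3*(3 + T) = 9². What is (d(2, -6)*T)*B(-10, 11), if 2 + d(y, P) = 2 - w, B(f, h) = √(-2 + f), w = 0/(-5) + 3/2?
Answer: -72*I*√3 ≈ -124.71*I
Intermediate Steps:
w = 3/2 (w = 0*(-⅕) + 3*(½) = 0 + 3/2 = 3/2 ≈ 1.5000)
T = 24 (T = -3 + (⅓)*9² = -3 + (⅓)*81 = -3 + 27 = 24)
d(y, P) = -3/2 (d(y, P) = -2 + (2 - 1*3/2) = -2 + (2 - 3/2) = -2 + ½ = -3/2)
(d(2, -6)*T)*B(-10, 11) = (-3/2*24)*√(-2 - 10) = -72*I*√3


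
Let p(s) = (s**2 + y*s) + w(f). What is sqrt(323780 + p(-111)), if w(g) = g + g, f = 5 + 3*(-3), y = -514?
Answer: 3*sqrt(43683) ≈ 627.01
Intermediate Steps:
f = -4 (f = 5 - 9 = -4)
w(g) = 2*g
p(s) = -8 + s**2 - 514*s (p(s) = (s**2 - 514*s) + 2*(-4) = (s**2 - 514*s) - 8 = -8 + s**2 - 514*s)
sqrt(323780 + p(-111)) = sqrt(323780 + (-8 + (-111)**2 - 514*(-111))) = sqrt(323780 + (-8 + 12321 + 57054)) = sqrt(323780 + 69367) = sqrt(393147) = 3*sqrt(43683)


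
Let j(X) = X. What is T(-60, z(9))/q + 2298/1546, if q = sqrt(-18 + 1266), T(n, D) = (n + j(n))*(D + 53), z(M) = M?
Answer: 1149/773 - 310*sqrt(78)/13 ≈ -209.12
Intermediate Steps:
T(n, D) = 2*n*(53 + D) (T(n, D) = (n + n)*(D + 53) = (2*n)*(53 + D) = 2*n*(53 + D))
q = 4*sqrt(78) (q = sqrt(1248) = 4*sqrt(78) ≈ 35.327)
T(-60, z(9))/q + 2298/1546 = (2*(-60)*(53 + 9))/((4*sqrt(78))) + 2298/1546 = (2*(-60)*62)*(sqrt(78)/312) + 2298*(1/1546) = -310*sqrt(78)/13 + 1149/773 = 1149/773 - 310*sqrt(78)/13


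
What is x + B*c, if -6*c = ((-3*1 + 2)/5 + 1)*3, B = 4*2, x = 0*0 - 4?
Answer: -36/5 ≈ -7.2000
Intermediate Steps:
x = -4 (x = 0 - 4 = -4)
B = 8
c = -⅖ (c = -((-3*1 + 2)/5 + 1)*3/6 = -((-3 + 2)*(⅕) + 1)*3/6 = -(-1*⅕ + 1)*3/6 = -(-⅕ + 1)*3/6 = -2*3/15 = -⅙*12/5 = -⅖ ≈ -0.40000)
x + B*c = -4 + 8*(-⅖) = -4 - 16/5 = -36/5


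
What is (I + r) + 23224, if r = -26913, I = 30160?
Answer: 26471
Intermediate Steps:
(I + r) + 23224 = (30160 - 26913) + 23224 = 3247 + 23224 = 26471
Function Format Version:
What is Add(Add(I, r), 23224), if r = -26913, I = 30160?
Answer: 26471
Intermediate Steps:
Add(Add(I, r), 23224) = Add(Add(30160, -26913), 23224) = Add(3247, 23224) = 26471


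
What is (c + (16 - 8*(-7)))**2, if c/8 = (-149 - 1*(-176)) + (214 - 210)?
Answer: 102400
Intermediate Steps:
c = 248 (c = 8*((-149 - 1*(-176)) + (214 - 210)) = 8*((-149 + 176) + 4) = 8*(27 + 4) = 8*31 = 248)
(c + (16 - 8*(-7)))**2 = (248 + (16 - 8*(-7)))**2 = (248 + (16 + 56))**2 = (248 + 72)**2 = 320**2 = 102400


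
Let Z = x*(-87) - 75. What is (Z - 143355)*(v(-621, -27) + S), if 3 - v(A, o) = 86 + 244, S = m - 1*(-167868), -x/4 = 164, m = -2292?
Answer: -14270573142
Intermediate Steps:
x = -656 (x = -4*164 = -656)
Z = 56997 (Z = -656*(-87) - 75 = 57072 - 75 = 56997)
S = 165576 (S = -2292 - 1*(-167868) = -2292 + 167868 = 165576)
v(A, o) = -327 (v(A, o) = 3 - (86 + 244) = 3 - 1*330 = 3 - 330 = -327)
(Z - 143355)*(v(-621, -27) + S) = (56997 - 143355)*(-327 + 165576) = -86358*165249 = -14270573142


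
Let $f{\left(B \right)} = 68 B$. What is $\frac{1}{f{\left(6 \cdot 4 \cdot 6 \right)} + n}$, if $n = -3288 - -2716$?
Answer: $\frac{1}{9220} \approx 0.00010846$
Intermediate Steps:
$n = -572$ ($n = -3288 + 2716 = -572$)
$\frac{1}{f{\left(6 \cdot 4 \cdot 6 \right)} + n} = \frac{1}{68 \cdot 6 \cdot 4 \cdot 6 - 572} = \frac{1}{68 \cdot 24 \cdot 6 - 572} = \frac{1}{68 \cdot 144 - 572} = \frac{1}{9792 - 572} = \frac{1}{9220}$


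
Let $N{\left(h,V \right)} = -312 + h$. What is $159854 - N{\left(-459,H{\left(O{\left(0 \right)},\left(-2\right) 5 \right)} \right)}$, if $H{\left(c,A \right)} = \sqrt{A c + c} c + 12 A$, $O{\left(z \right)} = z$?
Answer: $160625$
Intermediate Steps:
$H{\left(c,A \right)} = 12 A + c \sqrt{c + A c}$ ($H{\left(c,A \right)} = \sqrt{c + A c} c + 12 A = c \sqrt{c + A c} + 12 A = 12 A + c \sqrt{c + A c}$)
$159854 - N{\left(-459,H{\left(O{\left(0 \right)},\left(-2\right) 5 \right)} \right)} = 159854 - \left(-312 - 459\right) = 159854 - -771 = 159854 + 771 = 160625$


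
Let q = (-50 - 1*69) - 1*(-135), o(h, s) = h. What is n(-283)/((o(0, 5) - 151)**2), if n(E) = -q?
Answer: -16/22801 ≈ -0.00070172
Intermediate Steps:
q = 16 (q = (-50 - 69) + 135 = -119 + 135 = 16)
n(E) = -16 (n(E) = -1*16 = -16)
n(-283)/((o(0, 5) - 151)**2) = -16/(0 - 151)**2 = -16/((-151)**2) = -16/22801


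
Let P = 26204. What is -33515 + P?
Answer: -7311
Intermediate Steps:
-33515 + P = -33515 + 26204 = -7311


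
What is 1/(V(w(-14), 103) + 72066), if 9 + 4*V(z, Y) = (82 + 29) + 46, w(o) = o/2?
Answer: 1/72103 ≈ 1.3869e-5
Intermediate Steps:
w(o) = o/2
V(z, Y) = 37 (V(z, Y) = -9/4 + ((82 + 29) + 46)/4 = -9/4 + (111 + 46)/4 = -9/4 + (¼)*157 = -9/4 + 157/4 = 37)
1/(V(w(-14), 103) + 72066) = 1/(37 + 72066) = 1/72103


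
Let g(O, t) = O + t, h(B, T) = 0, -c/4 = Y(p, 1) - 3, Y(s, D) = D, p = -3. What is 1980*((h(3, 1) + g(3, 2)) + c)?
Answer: 25740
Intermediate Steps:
c = 8 (c = -4*(1 - 3) = -4*(-2) = 8)
1980*((h(3, 1) + g(3, 2)) + c) = 1980*((0 + (3 + 2)) + 8) = 1980*((0 + 5) + 8) = 1980*(5 + 8) = 1980*13 = 25740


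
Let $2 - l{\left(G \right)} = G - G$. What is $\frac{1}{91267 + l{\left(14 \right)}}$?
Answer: $\frac{1}{91269} \approx 1.0957 \cdot 10^{-5}$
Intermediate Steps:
$l{\left(G \right)} = 2$ ($l{\left(G \right)} = 2 - \left(G - G\right) = 2 - 0 = 2 + 0 = 2$)
$\frac{1}{91267 + l{\left(14 \right)}} = \frac{1}{91267 + 2} = \frac{1}{91269}$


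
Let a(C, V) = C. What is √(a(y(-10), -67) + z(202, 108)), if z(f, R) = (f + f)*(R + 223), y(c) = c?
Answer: √133714 ≈ 365.67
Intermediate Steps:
z(f, R) = 2*f*(223 + R) (z(f, R) = (2*f)*(223 + R) = 2*f*(223 + R))
√(a(y(-10), -67) + z(202, 108)) = √(-10 + 2*202*(223 + 108)) = √(-10 + 2*202*331) = √(-10 + 133724) = √133714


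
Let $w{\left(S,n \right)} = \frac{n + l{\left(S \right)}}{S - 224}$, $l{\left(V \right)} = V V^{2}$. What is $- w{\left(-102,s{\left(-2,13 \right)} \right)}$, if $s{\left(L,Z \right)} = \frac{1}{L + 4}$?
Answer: $- \frac{2122415}{652} \approx -3255.2$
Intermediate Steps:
$l{\left(V \right)} = V^{3}$
$s{\left(L,Z \right)} = \frac{1}{4 + L}$
$w{\left(S,n \right)} = \frac{n + S^{3}}{-224 + S}$ ($w{\left(S,n \right)} = \frac{n + S^{3}}{S - 224} = \frac{n + S^{3}}{-224 + S}$)
$- w{\left(-102,s{\left(-2,13 \right)} \right)} = - \frac{\frac{1}{4 - 2} + \left(-102\right)^{3}}{-224 - 102} = - \frac{\frac{1}{2} - 1061208}{-326} = - \frac{\left(-1\right) \left(\frac{1}{2} - 1061208\right)}{326} = - \frac{\left(-1\right) \left(-2122415\right)}{326 \cdot 2} = \left(-1\right) \frac{2122415}{652} = - \frac{2122415}{652}$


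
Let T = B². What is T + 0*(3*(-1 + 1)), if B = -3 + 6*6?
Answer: 1089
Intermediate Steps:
B = 33 (B = -3 + 36 = 33)
T = 1089 (T = 33² = 1089)
T + 0*(3*(-1 + 1)) = 1089 + 0*(3*(-1 + 1)) = 1089 + 0*(3*0) = 1089 + 0*0 = 1089 + 0 = 1089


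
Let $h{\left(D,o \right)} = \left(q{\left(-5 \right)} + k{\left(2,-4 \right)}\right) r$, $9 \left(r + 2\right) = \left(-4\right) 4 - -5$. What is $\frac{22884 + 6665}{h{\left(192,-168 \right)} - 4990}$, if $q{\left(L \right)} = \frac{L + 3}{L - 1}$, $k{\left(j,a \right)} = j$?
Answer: $- \frac{797823}{134933} \approx -5.9127$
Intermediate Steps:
$q{\left(L \right)} = \frac{3 + L}{-1 + L}$
$r = - \frac{29}{9}$ ($r = -2 + \frac{\left(-4\right) 4 - -5}{9} = -2 + \frac{-16 + 5}{9} = -2 + \frac{1}{9} \left(-11\right) = -2 - \frac{11}{9} = - \frac{29}{9} \approx -3.2222$)
$h{\left(D,o \right)} = - \frac{203}{27}$ ($h{\left(D,o \right)} = \left(\frac{3 - 5}{-1 - 5} + 2\right) \left(- \frac{29}{9}\right) = \left(\frac{1}{-6} \left(-2\right) + 2\right) \left(- \frac{29}{9}\right) = \left(\left(- \frac{1}{6}\right) \left(-2\right) + 2\right) \left(- \frac{29}{9}\right) = \left(\frac{1}{3} + 2\right) \left(- \frac{29}{9}\right) = \frac{7}{3} \left(- \frac{29}{9}\right) = - \frac{203}{27}$)
$\frac{22884 + 6665}{h{\left(192,-168 \right)} - 4990} = \frac{22884 + 6665}{- \frac{203}{27} - 4990} = \frac{29549}{- \frac{134933}{27}} = 29549 \left(- \frac{27}{134933}\right) = - \frac{797823}{134933}$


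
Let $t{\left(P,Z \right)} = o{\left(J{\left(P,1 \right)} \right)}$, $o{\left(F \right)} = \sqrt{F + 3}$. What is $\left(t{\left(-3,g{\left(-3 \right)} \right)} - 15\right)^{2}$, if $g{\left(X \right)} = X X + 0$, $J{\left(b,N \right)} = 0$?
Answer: $\left(15 - \sqrt{3}\right)^{2} \approx 176.04$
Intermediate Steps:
$o{\left(F \right)} = \sqrt{3 + F}$
$g{\left(X \right)} = X^{2}$ ($g{\left(X \right)} = X^{2} + 0 = X^{2}$)
$t{\left(P,Z \right)} = \sqrt{3}$ ($t{\left(P,Z \right)} = \sqrt{3 + 0} = \sqrt{3}$)
$\left(t{\left(-3,g{\left(-3 \right)} \right)} - 15\right)^{2} = \left(\sqrt{3} - 15\right)^{2} = \left(-15 + \sqrt{3}\right)^{2}$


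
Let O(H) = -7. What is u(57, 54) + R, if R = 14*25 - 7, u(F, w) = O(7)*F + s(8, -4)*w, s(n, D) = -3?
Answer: -218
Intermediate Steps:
u(F, w) = -7*F - 3*w
R = 343 (R = 350 - 7 = 343)
u(57, 54) + R = (-7*57 - 3*54) + 343 = (-399 - 162) + 343 = -561 + 343 = -218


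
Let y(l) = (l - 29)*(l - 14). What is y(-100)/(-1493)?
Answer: -14706/1493 ≈ -9.8500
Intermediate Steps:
y(l) = (-29 + l)*(-14 + l)
y(-100)/(-1493) = (406 + (-100)² - 43*(-100))/(-1493) = (406 + 10000 + 4300)*(-1/1493) = 14706*(-1/1493) = -14706/1493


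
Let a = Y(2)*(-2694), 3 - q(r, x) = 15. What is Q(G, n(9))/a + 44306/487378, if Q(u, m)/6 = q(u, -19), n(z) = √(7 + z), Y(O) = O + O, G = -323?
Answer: 10677764/109416361 ≈ 0.097588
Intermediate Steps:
Y(O) = 2*O
q(r, x) = -12 (q(r, x) = 3 - 1*15 = 3 - 15 = -12)
a = -10776 (a = (2*2)*(-2694) = 4*(-2694) = -10776)
Q(u, m) = -72 (Q(u, m) = 6*(-12) = -72)
Q(G, n(9))/a + 44306/487378 = -72/(-10776) + 44306/487378 = -72*(-1/10776) + 44306*(1/487378) = 3/449 + 22153/243689 = 10677764/109416361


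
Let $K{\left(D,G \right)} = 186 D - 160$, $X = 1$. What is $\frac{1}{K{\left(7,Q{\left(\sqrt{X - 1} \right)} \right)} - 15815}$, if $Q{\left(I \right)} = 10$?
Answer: $- \frac{1}{14673} \approx -6.8152 \cdot 10^{-5}$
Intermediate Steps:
$K{\left(D,G \right)} = -160 + 186 D$
$\frac{1}{K{\left(7,Q{\left(\sqrt{X - 1} \right)} \right)} - 15815} = \frac{1}{\left(-160 + 186 \cdot 7\right) - 15815} = \frac{1}{\left(-160 + 1302\right) - 15815} = \frac{1}{1142 - 15815} = \frac{1}{-14673} = - \frac{1}{14673}$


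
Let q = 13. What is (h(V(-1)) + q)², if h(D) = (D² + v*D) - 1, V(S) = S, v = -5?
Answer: 324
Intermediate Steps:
h(D) = -1 + D² - 5*D (h(D) = (D² - 5*D) - 1 = -1 + D² - 5*D)
(h(V(-1)) + q)² = ((-1 + (-1)² - 5*(-1)) + 13)² = ((-1 + 1 + 5) + 13)² = (5 + 13)² = 18² = 324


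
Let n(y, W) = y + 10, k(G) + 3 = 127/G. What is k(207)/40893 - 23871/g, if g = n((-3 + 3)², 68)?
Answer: -202064463161/84648510 ≈ -2387.1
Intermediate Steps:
k(G) = -3 + 127/G
n(y, W) = 10 + y
g = 10 (g = 10 + (-3 + 3)² = 10 + 0² = 10 + 0 = 10)
k(207)/40893 - 23871/g = (-3 + 127/207)/40893 - 23871/10 = (-3 + 127*(1/207))*(1/40893) - 23871*⅒ = (-3 + 127/207)*(1/40893) - 23871/10 = -494/207*1/40893 - 23871/10 = -494/8464851 - 23871/10 = -202064463161/84648510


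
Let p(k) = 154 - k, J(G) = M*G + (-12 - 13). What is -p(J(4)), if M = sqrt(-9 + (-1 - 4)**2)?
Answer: -163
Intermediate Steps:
M = 4 (M = sqrt(-9 + (-5)**2) = sqrt(-9 + 25) = sqrt(16) = 4)
J(G) = -25 + 4*G (J(G) = 4*G + (-12 - 13) = 4*G - 25 = -25 + 4*G)
-p(J(4)) = -(154 - (-25 + 4*4)) = -(154 - (-25 + 16)) = -(154 - 1*(-9)) = -(154 + 9) = -1*163 = -163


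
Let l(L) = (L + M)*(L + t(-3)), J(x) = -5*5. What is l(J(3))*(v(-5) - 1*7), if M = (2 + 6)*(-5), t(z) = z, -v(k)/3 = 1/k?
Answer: -11648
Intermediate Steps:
v(k) = -3/k
J(x) = -25
M = -40 (M = 8*(-5) = -40)
l(L) = (-40 + L)*(-3 + L) (l(L) = (L - 40)*(L - 3) = (-40 + L)*(-3 + L))
l(J(3))*(v(-5) - 1*7) = (120 + (-25)**2 - 43*(-25))*(-3/(-5) - 1*7) = (120 + 625 + 1075)*(-3*(-1/5) - 7) = 1820*(3/5 - 7) = 1820*(-32/5) = -11648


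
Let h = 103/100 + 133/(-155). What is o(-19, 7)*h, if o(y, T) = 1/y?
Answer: -533/58900 ≈ -0.0090492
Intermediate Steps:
h = 533/3100 (h = 103*(1/100) + 133*(-1/155) = 103/100 - 133/155 = 533/3100 ≈ 0.17194)
o(-19, 7)*h = (533/3100)/(-19) = -1/19*533/3100 = -533/58900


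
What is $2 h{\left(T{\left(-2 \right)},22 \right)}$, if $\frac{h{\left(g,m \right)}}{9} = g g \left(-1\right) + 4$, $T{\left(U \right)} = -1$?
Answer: $54$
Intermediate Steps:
$h{\left(g,m \right)} = 36 - 9 g^{2}$ ($h{\left(g,m \right)} = 9 \left(g g \left(-1\right) + 4\right) = 9 \left(g^{2} \left(-1\right) + 4\right) = 9 \left(- g^{2} + 4\right) = 9 \left(4 - g^{2}\right) = 36 - 9 g^{2}$)
$2 h{\left(T{\left(-2 \right)},22 \right)} = 2 \left(36 - 9 \left(-1\right)^{2}\right) = 2 \left(36 - 9\right) = 2 \cdot 27 = 54$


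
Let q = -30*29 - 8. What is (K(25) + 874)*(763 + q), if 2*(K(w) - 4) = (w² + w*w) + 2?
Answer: -172960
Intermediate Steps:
q = -878 (q = -870 - 8 = -878)
K(w) = 5 + w² (K(w) = 4 + ((w² + w*w) + 2)/2 = 4 + ((w² + w²) + 2)/2 = 4 + (2*w² + 2)/2 = 4 + (2 + 2*w²)/2 = 4 + (1 + w²) = 5 + w²)
(K(25) + 874)*(763 + q) = ((5 + 25²) + 874)*(763 - 878) = ((5 + 625) + 874)*(-115) = (630 + 874)*(-115) = 1504*(-115) = -172960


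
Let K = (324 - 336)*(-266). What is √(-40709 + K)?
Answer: I*√37517 ≈ 193.69*I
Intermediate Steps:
K = 3192 (K = -12*(-266) = 3192)
√(-40709 + K) = √(-40709 + 3192) = √(-37517) = I*√37517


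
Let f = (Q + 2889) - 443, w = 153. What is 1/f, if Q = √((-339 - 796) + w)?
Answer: 1223/2991949 - I*√982/5983898 ≈ 0.00040876 - 5.2369e-6*I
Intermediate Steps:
Q = I*√982 (Q = √((-339 - 796) + 153) = √(-1135 + 153) = √(-982) = I*√982 ≈ 31.337*I)
f = 2446 + I*√982 (f = (I*√982 + 2889) - 443 = (2889 + I*√982) - 443 = 2446 + I*√982 ≈ 2446.0 + 31.337*I)
1/f = 1/(2446 + I*√982)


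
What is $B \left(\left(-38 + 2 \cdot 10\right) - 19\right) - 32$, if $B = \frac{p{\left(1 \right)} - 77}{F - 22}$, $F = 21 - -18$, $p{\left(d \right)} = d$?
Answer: $\frac{2268}{17} \approx 133.41$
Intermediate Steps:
$F = 39$ ($F = 21 + 18 = 39$)
$B = - \frac{76}{17}$ ($B = \frac{1 - 77}{39 - 22} = - \frac{76}{17} \approx -4.4706$)
$B \left(\left(-38 + 2 \cdot 10\right) - 19\right) - 32 = - \frac{76 \left(\left(-38 + 2 \cdot 10\right) - 19\right)}{17} - 32 = - \frac{76 \left(\left(-38 + 20\right) - 19\right)}{17} - 32 = - \frac{76 \left(-18 - 19\right)}{17} - 32 = \left(- \frac{76}{17}\right) \left(-37\right) - 32 = \frac{2812}{17} - 32 = \frac{2268}{17}$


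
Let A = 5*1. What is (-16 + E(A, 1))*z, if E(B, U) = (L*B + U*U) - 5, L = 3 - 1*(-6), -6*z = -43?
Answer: 1075/6 ≈ 179.17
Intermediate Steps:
z = 43/6 (z = -⅙*(-43) = 43/6 ≈ 7.1667)
A = 5
L = 9 (L = 3 + 6 = 9)
E(B, U) = -5 + U² + 9*B (E(B, U) = (9*B + U*U) - 5 = (9*B + U²) - 5 = (U² + 9*B) - 5 = -5 + U² + 9*B)
(-16 + E(A, 1))*z = (-16 + (-5 + 1² + 9*5))*(43/6) = (-16 + (-5 + 1 + 45))*(43/6) = (-16 + 41)*(43/6) = 25*(43/6) = 1075/6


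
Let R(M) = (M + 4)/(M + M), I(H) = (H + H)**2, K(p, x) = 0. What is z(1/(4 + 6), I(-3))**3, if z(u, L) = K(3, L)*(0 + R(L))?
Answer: 0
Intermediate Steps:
I(H) = 4*H**2 (I(H) = (2*H)**2 = 4*H**2)
R(M) = (4 + M)/(2*M) (R(M) = (4 + M)/((2*M)) = (4 + M)*(1/(2*M)) = (4 + M)/(2*M))
z(u, L) = 0 (z(u, L) = 0*(0 + (4 + L)/(2*L)) = 0*((4 + L)/(2*L)) = 0)
z(1/(4 + 6), I(-3))**3 = 0**3 = 0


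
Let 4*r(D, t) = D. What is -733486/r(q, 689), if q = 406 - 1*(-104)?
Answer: -1466972/255 ≈ -5752.8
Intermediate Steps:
q = 510 (q = 406 + 104 = 510)
r(D, t) = D/4
-733486/r(q, 689) = -733486/((¼)*510) = -733486/255/2 = -733486*2/255 = -1466972/255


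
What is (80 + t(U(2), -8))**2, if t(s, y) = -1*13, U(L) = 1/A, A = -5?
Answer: 4489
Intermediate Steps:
U(L) = -1/5 (U(L) = 1/(-5) = -1/5)
t(s, y) = -13
(80 + t(U(2), -8))**2 = (80 - 13)**2 = 67**2 = 4489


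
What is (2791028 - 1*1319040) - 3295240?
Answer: -1823252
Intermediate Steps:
(2791028 - 1*1319040) - 3295240 = (2791028 - 1319040) - 3295240 = 1471988 - 3295240 = -1823252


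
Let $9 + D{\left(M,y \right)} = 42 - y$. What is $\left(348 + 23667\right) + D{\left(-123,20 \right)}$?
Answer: $24028$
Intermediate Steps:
$D{\left(M,y \right)} = 33 - y$ ($D{\left(M,y \right)} = -9 - \left(-42 + y\right) = 33 - y$)
$\left(348 + 23667\right) + D{\left(-123,20 \right)} = \left(348 + 23667\right) + \left(33 - 20\right) = 24015 + \left(33 - 20\right) = 24015 + 13 = 24028$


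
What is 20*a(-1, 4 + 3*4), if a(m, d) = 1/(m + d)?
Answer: 4/3 ≈ 1.3333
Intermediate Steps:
a(m, d) = 1/(d + m)
20*a(-1, 4 + 3*4) = 20/((4 + 3*4) - 1) = 20/((4 + 12) - 1) = 20/(16 - 1) = 20/15 = 20*(1/15) = 4/3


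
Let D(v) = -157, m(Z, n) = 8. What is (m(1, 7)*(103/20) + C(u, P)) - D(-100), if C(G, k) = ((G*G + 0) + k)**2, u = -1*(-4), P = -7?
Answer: 1396/5 ≈ 279.20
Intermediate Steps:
u = 4
C(G, k) = (k + G**2)**2 (C(G, k) = ((G**2 + 0) + k)**2 = (G**2 + k)**2 = (k + G**2)**2)
(m(1, 7)*(103/20) + C(u, P)) - D(-100) = (8*(103/20) + (-7 + 4**2)**2) - 1*(-157) = (8*(103*(1/20)) + (-7 + 16)**2) + 157 = (8*(103/20) + 9**2) + 157 = (206/5 + 81) + 157 = 611/5 + 157 = 1396/5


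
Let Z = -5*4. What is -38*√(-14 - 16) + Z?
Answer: -20 - 38*I*√30 ≈ -20.0 - 208.13*I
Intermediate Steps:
Z = -20
-38*√(-14 - 16) + Z = -38*√(-14 - 16) - 20 = -38*I*√30 - 20 = -20 - 38*I*√30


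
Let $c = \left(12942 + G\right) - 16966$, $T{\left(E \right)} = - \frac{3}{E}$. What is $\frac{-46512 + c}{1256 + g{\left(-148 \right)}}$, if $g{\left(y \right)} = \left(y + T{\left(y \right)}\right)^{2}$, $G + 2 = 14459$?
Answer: $- \frac{790274416}{507165225} \approx -1.5582$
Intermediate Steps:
$G = 14457$ ($G = -2 + 14459 = 14457$)
$c = 10433$ ($c = \left(12942 + 14457\right) - 16966 = 27399 - 16966 = 10433$)
$g{\left(y \right)} = \left(y - \frac{3}{y}\right)^{2}$
$\frac{-46512 + c}{1256 + g{\left(-148 \right)}} = \frac{-46512 + 10433}{1256 + \frac{\left(-3 + \left(-148\right)^{2}\right)^{2}}{21904}} = - \frac{36079}{1256 + \frac{\left(-3 + 21904\right)^{2}}{21904}} = - \frac{36079}{1256 + \frac{21901^{2}}{21904}} = - \frac{36079}{1256 + \frac{1}{21904} \cdot 479653801} = - \frac{36079}{1256 + \frac{479653801}{21904}} = - \frac{36079}{\frac{507165225}{21904}} = \left(-36079\right) \frac{21904}{507165225} = - \frac{790274416}{507165225}$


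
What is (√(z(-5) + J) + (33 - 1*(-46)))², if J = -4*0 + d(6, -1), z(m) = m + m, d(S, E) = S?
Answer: 6237 + 316*I ≈ 6237.0 + 316.0*I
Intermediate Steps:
z(m) = 2*m
J = 6 (J = -4*0 + 6 = 0 + 6 = 6)
(√(z(-5) + J) + (33 - 1*(-46)))² = (√(2*(-5) + 6) + (33 - 1*(-46)))² = (√(-10 + 6) + (33 + 46))² = (√(-4) + 79)² = (2*I + 79)² = (79 + 2*I)²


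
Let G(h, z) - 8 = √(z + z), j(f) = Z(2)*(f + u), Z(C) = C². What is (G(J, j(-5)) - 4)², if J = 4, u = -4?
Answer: -56 + 48*I*√2 ≈ -56.0 + 67.882*I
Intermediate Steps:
j(f) = -16 + 4*f (j(f) = 2²*(f - 4) = 4*(-4 + f) = -16 + 4*f)
G(h, z) = 8 + √2*√z (G(h, z) = 8 + √(z + z) = 8 + √(2*z) = 8 + √2*√z)
(G(J, j(-5)) - 4)² = ((8 + √2*√(-16 + 4*(-5))) - 4)² = ((8 + √2*√(-16 - 20)) - 4)² = ((8 + √2*√(-36)) - 4)² = ((8 + √2*(6*I)) - 4)² = ((8 + 6*I*√2) - 4)² = (4 + 6*I*√2)²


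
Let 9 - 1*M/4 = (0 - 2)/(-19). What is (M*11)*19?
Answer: 7436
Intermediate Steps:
M = 676/19 (M = 36 - 4*(0 - 2)/(-19) = 36 - (-8)*(-1)/19 = 36 - 4*2/19 = 36 - 8/19 = 676/19 ≈ 35.579)
(M*11)*19 = ((676/19)*11)*19 = (7436/19)*19 = 7436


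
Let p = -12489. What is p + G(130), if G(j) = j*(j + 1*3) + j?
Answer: 4931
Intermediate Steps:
G(j) = j + j*(3 + j) (G(j) = j*(j + 3) + j = j*(3 + j) + j = j + j*(3 + j))
p + G(130) = -12489 + 130*(4 + 130) = -12489 + 130*134 = -12489 + 17420 = 4931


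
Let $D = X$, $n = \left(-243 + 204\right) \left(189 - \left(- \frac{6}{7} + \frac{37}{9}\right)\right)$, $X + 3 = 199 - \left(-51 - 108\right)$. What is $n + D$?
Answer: $- \frac{144671}{21} \approx -6889.1$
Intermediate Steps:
$X = 355$ ($X = -3 + \left(199 - \left(-51 - 108\right)\right) = -3 + \left(199 - -159\right) = -3 + \left(199 + 159\right) = -3 + 358 = 355$)
$n = - \frac{152126}{21}$ ($n = - 39 \left(189 - \frac{205}{63}\right) = \left(-39\right) \frac{11702}{63} = - \frac{152126}{21} \approx -7244.1$)
$D = 355$
$n + D = - \frac{152126}{21} + 355 = - \frac{144671}{21}$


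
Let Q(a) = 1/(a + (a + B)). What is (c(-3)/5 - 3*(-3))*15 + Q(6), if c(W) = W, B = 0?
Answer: 1513/12 ≈ 126.08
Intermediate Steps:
Q(a) = 1/(2*a) (Q(a) = 1/(a + (a + 0)) = 1/(a + a) = 1/(2*a))
(c(-3)/5 - 3*(-3))*15 + Q(6) = (-3/5 - 3*(-3))*15 + (1/2)/6 = (-3*1/5 + 9)*15 + (1/2)*(1/6) = (-3/5 + 9)*15 + 1/12 = (42/5)*15 + 1/12 = 126 + 1/12 = 1513/12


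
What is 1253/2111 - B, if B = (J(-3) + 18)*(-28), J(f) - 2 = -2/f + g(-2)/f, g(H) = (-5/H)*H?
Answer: 3963995/6333 ≈ 625.93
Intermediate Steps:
g(H) = -5
J(f) = 2 - 7/f (J(f) = 2 + (-2/f - 5/f) = 2 - 7/f)
B = -1876/3 (B = ((2 - 7/(-3)) + 18)*(-28) = ((2 - 7*(-⅓)) + 18)*(-28) = ((2 + 7/3) + 18)*(-28) = (13/3 + 18)*(-28) = (67/3)*(-28) = -1876/3 ≈ -625.33)
1253/2111 - B = 1253/2111 - 1*(-1876/3) = 1253*(1/2111) + 1876/3 = 1253/2111 + 1876/3 = 3963995/6333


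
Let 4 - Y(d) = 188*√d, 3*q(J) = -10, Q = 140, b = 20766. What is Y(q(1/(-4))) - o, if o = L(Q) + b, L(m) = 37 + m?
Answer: -20939 - 188*I*√30/3 ≈ -20939.0 - 343.24*I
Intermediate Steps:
q(J) = -10/3 (q(J) = (⅓)*(-10) = -10/3)
Y(d) = 4 - 188*√d
o = 20943 (o = (37 + 140) + 20766 = 177 + 20766 = 20943)
Y(q(1/(-4))) - o = (4 - 188*I*√30/3) - 1*20943 = (4 - 188*I*√30/3) - 20943 = -20939 - 188*I*√30/3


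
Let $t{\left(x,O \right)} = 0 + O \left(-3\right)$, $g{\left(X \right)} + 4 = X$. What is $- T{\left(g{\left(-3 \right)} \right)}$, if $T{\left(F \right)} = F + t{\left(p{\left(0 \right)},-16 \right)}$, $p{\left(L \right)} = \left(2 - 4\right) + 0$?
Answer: $-41$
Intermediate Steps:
$g{\left(X \right)} = -4 + X$
$p{\left(L \right)} = -2$ ($p{\left(L \right)} = -2 + 0 = -2$)
$t{\left(x,O \right)} = - 3 O$ ($t{\left(x,O \right)} = 0 - 3 O = - 3 O$)
$T{\left(F \right)} = 48 + F$ ($T{\left(F \right)} = F - -48 = F + 48 = 48 + F$)
$- T{\left(g{\left(-3 \right)} \right)} = - (48 - 7) = \left(-1\right) 41 = -41$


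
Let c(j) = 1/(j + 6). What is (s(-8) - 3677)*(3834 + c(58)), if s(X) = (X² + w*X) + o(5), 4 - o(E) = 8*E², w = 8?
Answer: -950345121/64 ≈ -1.4849e+7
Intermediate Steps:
o(E) = 4 - 8*E²
c(j) = 1/(6 + j)
s(X) = -196 + X² + 8*X (s(X) = (X² + 8*X) + (4 - 8*5²) = (X² + 8*X) + (4 - 8*25) = (X² + 8*X) + (4 - 200) = (X² + 8*X) - 196 = -196 + X² + 8*X)
(s(-8) - 3677)*(3834 + c(58)) = ((-196 + (-8)² + 8*(-8)) - 3677)*(3834 + 1/(6 + 58)) = ((-196 + 64 - 64) - 3677)*(3834 + 1/64) = (-196 - 3677)*(3834 + 1/64) = -3873*245377/64 = -950345121/64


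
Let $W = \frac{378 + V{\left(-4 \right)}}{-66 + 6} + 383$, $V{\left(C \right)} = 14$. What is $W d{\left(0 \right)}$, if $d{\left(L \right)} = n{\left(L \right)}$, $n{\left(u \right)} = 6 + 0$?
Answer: $\frac{11294}{5} \approx 2258.8$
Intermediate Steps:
$n{\left(u \right)} = 6$
$d{\left(L \right)} = 6$
$W = \frac{5647}{15}$ ($W = \frac{378 + 14}{-66 + 6} + 383 = \frac{392}{-60} + 383 = 392 \left(- \frac{1}{60}\right) + 383 = - \frac{98}{15} + 383 = \frac{5647}{15} \approx 376.47$)
$W d{\left(0 \right)} = \frac{5647}{15} \cdot 6 = \frac{11294}{5}$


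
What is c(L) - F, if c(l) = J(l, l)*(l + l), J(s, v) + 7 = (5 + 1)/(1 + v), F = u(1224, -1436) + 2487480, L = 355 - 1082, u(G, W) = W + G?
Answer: -299726436/121 ≈ -2.4771e+6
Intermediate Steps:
u(G, W) = G + W
L = -727
F = 2487268 (F = (1224 - 1436) + 2487480 = -212 + 2487480 = 2487268)
J(s, v) = -7 + 6/(1 + v) (J(s, v) = -7 + (5 + 1)/(1 + v) = -7 + 6/(1 + v))
c(l) = 2*l*(-1 - 7*l)/(1 + l) (c(l) = ((-1 - 7*l)/(1 + l))*(l + l) = ((-1 - 7*l)/(1 + l))*(2*l) = 2*l*(-1 - 7*l)/(1 + l))
c(L) - F = -2*(-727)*(1 + 7*(-727))/(1 - 727) - 1*2487268 = -2*(-727)*(1 - 5089)/(-726) - 2487268 = -2*(-727)*(-1/726)*(-5088) - 2487268 = 1232992/121 - 2487268 = -299726436/121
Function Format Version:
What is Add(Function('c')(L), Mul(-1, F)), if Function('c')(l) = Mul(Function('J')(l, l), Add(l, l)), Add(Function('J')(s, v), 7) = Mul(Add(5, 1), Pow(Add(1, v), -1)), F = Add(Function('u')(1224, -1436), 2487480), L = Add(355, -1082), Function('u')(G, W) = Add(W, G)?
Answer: Rational(-299726436, 121) ≈ -2.4771e+6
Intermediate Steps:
Function('u')(G, W) = Add(G, W)
L = -727
F = 2487268 (F = Add(Add(1224, -1436), 2487480) = Add(-212, 2487480) = 2487268)
Function('J')(s, v) = Add(-7, Mul(6, Pow(Add(1, v), -1))) (Function('J')(s, v) = Add(-7, Mul(Add(5, 1), Pow(Add(1, v), -1))) = Add(-7, Mul(6, Pow(Add(1, v), -1))))
Function('c')(l) = Mul(2, l, Pow(Add(1, l), -1), Add(-1, Mul(-7, l))) (Function('c')(l) = Mul(Mul(Pow(Add(1, l), -1), Add(-1, Mul(-7, l))), Add(l, l)) = Mul(Mul(Pow(Add(1, l), -1), Add(-1, Mul(-7, l))), Mul(2, l)) = Mul(2, l, Pow(Add(1, l), -1), Add(-1, Mul(-7, l))))
Add(Function('c')(L), Mul(-1, F)) = Add(Mul(-2, -727, Pow(Add(1, -727), -1), Add(1, Mul(7, -727))), Mul(-1, 2487268)) = Add(Mul(-2, -727, Pow(-726, -1), Add(1, -5089)), -2487268) = Add(Mul(-2, -727, Rational(-1, 726), -5088), -2487268) = Add(Rational(1232992, 121), -2487268) = Rational(-299726436, 121)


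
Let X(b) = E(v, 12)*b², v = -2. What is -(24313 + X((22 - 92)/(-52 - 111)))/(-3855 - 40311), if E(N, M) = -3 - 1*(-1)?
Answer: 645962297/1173446454 ≈ 0.55048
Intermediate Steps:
E(N, M) = -2 (E(N, M) = -3 + 1 = -2)
X(b) = -2*b²
-(24313 + X((22 - 92)/(-52 - 111)))/(-3855 - 40311) = -(24313 - 2*(22 - 92)²/(-52 - 111)²)/(-3855 - 40311) = -(24313 - 2*(-70/(-163))²)/(-44166) = -(24313 - 2*(-70*(-1/163))²)*(-1)/44166 = -(24313 - 2*(70/163)²)*(-1)/44166 = -(24313 - 2*4900/26569)*(-1)/44166 = -(24313 - 9800/26569)*(-1)/44166 = -645962297*(-1)/(26569*44166) = -1*(-645962297/1173446454) = 645962297/1173446454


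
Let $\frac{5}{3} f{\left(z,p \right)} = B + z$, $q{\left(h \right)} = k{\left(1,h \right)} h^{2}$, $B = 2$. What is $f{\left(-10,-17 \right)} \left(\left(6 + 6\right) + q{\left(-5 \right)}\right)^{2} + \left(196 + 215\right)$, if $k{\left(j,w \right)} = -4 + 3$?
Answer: $- \frac{2001}{5} \approx -400.2$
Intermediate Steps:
$k{\left(j,w \right)} = -1$
$q{\left(h \right)} = - h^{2}$
$f{\left(z,p \right)} = \frac{6}{5} + \frac{3 z}{5}$ ($f{\left(z,p \right)} = \frac{3 \left(2 + z\right)}{5} = \frac{6}{5} + \frac{3 z}{5}$)
$f{\left(-10,-17 \right)} \left(\left(6 + 6\right) + q{\left(-5 \right)}\right)^{2} + \left(196 + 215\right) = \left(\frac{6}{5} + \frac{3}{5} \left(-10\right)\right) \left(\left(6 + 6\right) - \left(-5\right)^{2}\right)^{2} + \left(196 + 215\right) = \left(\frac{6}{5} - 6\right) \left(12 - 25\right)^{2} + 411 = - \frac{24 \left(12 - 25\right)^{2}}{5} + 411 = - \frac{24 \left(-13\right)^{2}}{5} + 411 = \left(- \frac{24}{5}\right) 169 + 411 = - \frac{4056}{5} + 411 = - \frac{2001}{5}$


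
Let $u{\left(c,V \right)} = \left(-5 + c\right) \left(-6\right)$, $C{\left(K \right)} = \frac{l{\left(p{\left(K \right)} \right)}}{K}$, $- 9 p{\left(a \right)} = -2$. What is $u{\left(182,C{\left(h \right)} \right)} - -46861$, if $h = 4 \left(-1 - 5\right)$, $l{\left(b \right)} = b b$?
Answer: $45799$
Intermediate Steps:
$p{\left(a \right)} = \frac{2}{9}$ ($p{\left(a \right)} = \left(- \frac{1}{9}\right) \left(-2\right) = \frac{2}{9}$)
$l{\left(b \right)} = b^{2}$
$h = -24$ ($h = 4 \left(-6\right) = -24$)
$C{\left(K \right)} = \frac{4}{81 K}$ ($C{\left(K \right)} = \frac{\left(\frac{2}{9}\right)^{2}}{K} = \frac{4}{81 K}$)
$u{\left(c,V \right)} = 30 - 6 c$
$u{\left(182,C{\left(h \right)} \right)} - -46861 = \left(30 - 1092\right) - -46861 = \left(30 - 1092\right) + 46861 = -1062 + 46861 = 45799$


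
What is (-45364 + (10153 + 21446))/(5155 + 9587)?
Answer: -13765/14742 ≈ -0.93373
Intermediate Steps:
(-45364 + (10153 + 21446))/(5155 + 9587) = (-45364 + 31599)/14742 = -13765*1/14742 = -13765/14742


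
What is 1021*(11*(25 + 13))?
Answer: 426778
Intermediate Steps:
1021*(11*(25 + 13)) = 1021*(11*38) = 1021*418 = 426778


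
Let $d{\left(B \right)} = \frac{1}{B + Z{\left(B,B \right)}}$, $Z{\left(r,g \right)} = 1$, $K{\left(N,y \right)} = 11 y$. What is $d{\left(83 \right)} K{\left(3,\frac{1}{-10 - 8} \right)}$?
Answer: $- \frac{11}{1512} \approx -0.0072751$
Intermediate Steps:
$d{\left(B \right)} = \frac{1}{1 + B}$ ($d{\left(B \right)} = \frac{1}{B + 1} = \frac{1}{1 + B}$)
$d{\left(83 \right)} K{\left(3,\frac{1}{-10 - 8} \right)} = \frac{11 \frac{1}{-10 - 8}}{1 + 83} = \frac{11 \frac{1}{-18}}{84} = \frac{11 \left(- \frac{1}{18}\right)}{84} = \frac{1}{84} \left(- \frac{11}{18}\right) = - \frac{11}{1512}$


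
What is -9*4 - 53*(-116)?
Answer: 6112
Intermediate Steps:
-9*4 - 53*(-116) = -36 + 6148 = 6112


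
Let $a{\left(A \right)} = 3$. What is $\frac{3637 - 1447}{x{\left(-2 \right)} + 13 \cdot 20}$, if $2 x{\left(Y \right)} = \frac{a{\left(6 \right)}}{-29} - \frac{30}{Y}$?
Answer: $\frac{31755}{3878} \approx 8.1885$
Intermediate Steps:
$x{\left(Y \right)} = - \frac{3}{58} - \frac{15}{Y}$ ($x{\left(Y \right)} = \frac{\frac{3}{-29} - \frac{30}{Y}}{2} = \frac{3 \left(- \frac{1}{29}\right) - \frac{30}{Y}}{2} = \frac{- \frac{3}{29} - \frac{30}{Y}}{2} = - \frac{3}{58} - \frac{15}{Y}$)
$\frac{3637 - 1447}{x{\left(-2 \right)} + 13 \cdot 20} = \frac{3637 - 1447}{\left(- \frac{3}{58} - \frac{15}{-2}\right) + 13 \cdot 20} = \frac{2190}{\left(- \frac{3}{58} - - \frac{15}{2}\right) + 260} = \frac{2190}{\left(- \frac{3}{58} + \frac{15}{2}\right) + 260} = \frac{2190}{\frac{216}{29} + 260} = \frac{2190}{\frac{7756}{29}} = 2190 \cdot \frac{29}{7756} = \frac{31755}{3878}$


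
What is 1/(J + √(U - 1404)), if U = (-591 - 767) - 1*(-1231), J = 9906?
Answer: 9906/98130367 - I*√1531/98130367 ≈ 0.00010095 - 3.9873e-7*I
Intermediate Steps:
U = -127 (U = -1358 + 1231 = -127)
1/(J + √(U - 1404)) = 1/(9906 + √(-127 - 1404)) = 1/(9906 + √(-1531)) = 1/(9906 + I*√1531)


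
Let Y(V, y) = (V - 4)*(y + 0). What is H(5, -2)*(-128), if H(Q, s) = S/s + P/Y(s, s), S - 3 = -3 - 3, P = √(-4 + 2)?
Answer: -192 - 32*I*√2/3 ≈ -192.0 - 15.085*I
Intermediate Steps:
Y(V, y) = y*(-4 + V) (Y(V, y) = (-4 + V)*y = y*(-4 + V))
P = I*√2 (P = √(-2) = I*√2 ≈ 1.4142*I)
S = -3 (S = 3 + (-3 - 3) = 3 - 6 = -3)
H(Q, s) = -3/s + I*√2/(s*(-4 + s)) (H(Q, s) = -3/s + (I*√2)/((s*(-4 + s))) = -3/s + (I*√2)*(1/(s*(-4 + s))) = -3/s + I*√2/(s*(-4 + s)))
H(5, -2)*(-128) = ((12 - 3*(-2) + I*√2)/((-2)*(-4 - 2)))*(-128) = -½*(12 + 6 + I*√2)/(-6)*(-128) = -½*(-⅙)*(18 + I*√2)*(-128) = (3/2 + I*√2/12)*(-128) = -192 - 32*I*√2/3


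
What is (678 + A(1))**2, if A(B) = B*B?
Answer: 461041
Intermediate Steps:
A(B) = B**2
(678 + A(1))**2 = (678 + 1**2)**2 = (678 + 1)**2 = 679**2 = 461041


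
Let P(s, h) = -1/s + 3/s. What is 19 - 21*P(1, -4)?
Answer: -23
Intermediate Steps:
P(s, h) = 2/s
19 - 21*P(1, -4) = 19 - 42/1 = 19 - 42 = -23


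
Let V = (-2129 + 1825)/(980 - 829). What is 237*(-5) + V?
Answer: -179239/151 ≈ -1187.0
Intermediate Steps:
V = -304/151 ≈ -2.0132
237*(-5) + V = 237*(-5) - 304/151 = -1185 - 304/151 = -179239/151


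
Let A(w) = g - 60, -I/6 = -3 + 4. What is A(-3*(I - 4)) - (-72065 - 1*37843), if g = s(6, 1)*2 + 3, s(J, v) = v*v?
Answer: 109853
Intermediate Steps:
I = -6 (I = -6*(-3 + 4) = -6*1 = -6)
s(J, v) = v²
g = 5 (g = 1²*2 + 3 = 1*2 + 3 = 2 + 3 = 5)
A(w) = -55 (A(w) = 5 - 60 = -55)
A(-3*(I - 4)) - (-72065 - 1*37843) = -55 - (-72065 - 1*37843) = -55 - (-72065 - 37843) = -55 - 1*(-109908) = -55 + 109908 = 109853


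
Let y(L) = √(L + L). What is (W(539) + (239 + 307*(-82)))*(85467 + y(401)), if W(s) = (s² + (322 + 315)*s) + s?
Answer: 52089401556 + 609468*√802 ≈ 5.2107e+10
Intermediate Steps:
W(s) = s² + 638*s (W(s) = (s² + 637*s) + s = s² + 638*s)
y(L) = √2*√L (y(L) = √(2*L) = √2*√L)
(W(539) + (239 + 307*(-82)))*(85467 + y(401)) = (539*(638 + 539) + (239 + 307*(-82)))*(85467 + √2*√401) = (539*1177 + (239 - 25174))*(85467 + √802) = (634403 - 24935)*(85467 + √802) = 609468*(85467 + √802) = 52089401556 + 609468*√802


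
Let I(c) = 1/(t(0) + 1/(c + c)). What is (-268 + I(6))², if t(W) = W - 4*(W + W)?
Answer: 65536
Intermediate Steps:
t(W) = -7*W (t(W) = W - 8*W = -7*W)
I(c) = 2*c (I(c) = 1/(-7*0 + 1/(c + c)) = 1/(0 + 1/(2*c)) = 1/(1/(2*c)) = 2*c)
(-268 + I(6))² = (-268 + 2*6)² = (-268 + 12)² = (-256)² = 65536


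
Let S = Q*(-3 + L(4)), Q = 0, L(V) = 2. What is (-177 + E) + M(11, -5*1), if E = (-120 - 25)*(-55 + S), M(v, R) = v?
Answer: 7809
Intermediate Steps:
S = 0 (S = 0*(-3 + 2) = 0*(-1) = 0)
E = 7975 (E = (-120 - 25)*(-55 + 0) = -145*(-55) = 7975)
(-177 + E) + M(11, -5*1) = (-177 + 7975) + 11 = 7798 + 11 = 7809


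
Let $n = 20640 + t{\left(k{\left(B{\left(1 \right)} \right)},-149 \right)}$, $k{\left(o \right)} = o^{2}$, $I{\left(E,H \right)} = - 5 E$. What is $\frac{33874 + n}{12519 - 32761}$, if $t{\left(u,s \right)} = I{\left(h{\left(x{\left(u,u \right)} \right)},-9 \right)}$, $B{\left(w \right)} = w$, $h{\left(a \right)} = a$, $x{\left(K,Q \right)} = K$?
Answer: $- \frac{54509}{20242} \approx -2.6929$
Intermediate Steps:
$t{\left(u,s \right)} = - 5 u$
$n = 20635$ ($n = 20640 - 5 \cdot 1^{2} = 20640 - 5 = 20635$)
$\frac{33874 + n}{12519 - 32761} = \frac{33874 + 20635}{12519 - 32761} = \frac{54509}{-20242} = 54509 \left(- \frac{1}{20242}\right) = - \frac{54509}{20242}$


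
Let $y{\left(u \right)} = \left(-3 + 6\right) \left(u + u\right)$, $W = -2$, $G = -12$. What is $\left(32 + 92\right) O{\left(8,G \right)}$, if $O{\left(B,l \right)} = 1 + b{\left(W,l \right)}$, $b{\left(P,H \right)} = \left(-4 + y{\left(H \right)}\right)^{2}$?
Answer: $716348$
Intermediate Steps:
$y{\left(u \right)} = 6 u$ ($y{\left(u \right)} = 3 \cdot 2 u = 6 u$)
$b{\left(P,H \right)} = \left(-4 + 6 H\right)^{2}$
$O{\left(B,l \right)} = 1 + 4 \left(-2 + 3 l\right)^{2}$
$\left(32 + 92\right) O{\left(8,G \right)} = \left(32 + 92\right) \left(1 + 4 \left(-2 + 3 \left(-12\right)\right)^{2}\right) = 124 \left(1 + 4 \left(-2 - 36\right)^{2}\right) = 124 \left(1 + 4 \left(-38\right)^{2}\right) = 124 \left(1 + 4 \cdot 1444\right) = 124 \left(1 + 5776\right) = 124 \cdot 5777 = 716348$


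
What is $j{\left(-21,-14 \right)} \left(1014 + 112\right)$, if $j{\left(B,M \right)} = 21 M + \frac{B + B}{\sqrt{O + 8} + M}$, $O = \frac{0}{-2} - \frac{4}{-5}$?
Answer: $- \frac{12772781}{39} + \frac{3941 \sqrt{55}}{39} \approx -3.2676 \cdot 10^{5}$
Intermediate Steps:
$O = \frac{4}{5}$ ($O = 0 \left(- \frac{1}{2}\right) - - \frac{4}{5} = 0 + \frac{4}{5} = \frac{4}{5} \approx 0.8$)
$j{\left(B,M \right)} = 21 M + \frac{2 B}{M + \frac{2 \sqrt{55}}{5}}$ ($j{\left(B,M \right)} = 21 M + \frac{B + B}{\sqrt{\frac{4}{5} + 8} + M} = 21 M + \frac{2 B}{\sqrt{\frac{44}{5}} + M} = 21 M + \frac{2 B}{\frac{2 \sqrt{55}}{5} + M} = 21 M + \frac{2 B}{M + \frac{2 \sqrt{55}}{5}}$)
$j{\left(-21,-14 \right)} \left(1014 + 112\right) = \frac{10 \left(-21\right) + 105 \left(-14\right)^{2} + 42 \left(-14\right) \sqrt{55}}{2 \sqrt{55} + 5 \left(-14\right)} \left(1014 + 112\right) = \frac{-210 + 105 \cdot 196 - 588 \sqrt{55}}{2 \sqrt{55} - 70} \cdot 1126 = \frac{-210 + 20580 - 588 \sqrt{55}}{-70 + 2 \sqrt{55}} \cdot 1126 = \frac{20370 - 588 \sqrt{55}}{-70 + 2 \sqrt{55}} \cdot 1126 = \frac{1126 \left(20370 - 588 \sqrt{55}\right)}{-70 + 2 \sqrt{55}}$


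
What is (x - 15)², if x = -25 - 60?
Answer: 10000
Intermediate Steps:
x = -85
(x - 15)² = (-85 - 15)² = (-100)² = 10000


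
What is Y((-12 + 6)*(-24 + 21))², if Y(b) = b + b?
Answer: 1296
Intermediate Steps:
Y(b) = 2*b
Y((-12 + 6)*(-24 + 21))² = (2*((-12 + 6)*(-24 + 21)))² = (2*(-6*(-3)))² = (2*18)² = 36² = 1296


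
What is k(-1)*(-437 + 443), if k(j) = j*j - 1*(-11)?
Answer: 72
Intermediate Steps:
k(j) = 11 + j² (k(j) = j² + 11 = 11 + j²)
k(-1)*(-437 + 443) = (11 + (-1)²)*(-437 + 443) = (11 + 1)*6 = 12*6 = 72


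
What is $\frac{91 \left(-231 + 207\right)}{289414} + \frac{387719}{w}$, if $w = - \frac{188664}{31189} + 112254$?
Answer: $\frac{1746056237537473}{506604930496794} \approx 3.4466$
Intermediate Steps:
$w = \frac{3500901342}{31189}$ ($w = \left(-188664\right) \frac{1}{31189} + 112254 = - \frac{188664}{31189} + 112254 = \frac{3500901342}{31189} \approx 1.1225 \cdot 10^{5}$)
$\frac{91 \left(-231 + 207\right)}{289414} + \frac{387719}{w} = \frac{91 \left(-231 + 207\right)}{289414} + \frac{387719}{\frac{3500901342}{31189}} = 91 \left(-24\right) \frac{1}{289414} + 387719 \cdot \frac{31189}{3500901342} = \left(-2184\right) \frac{1}{289414} + \frac{12092567891}{3500901342} = - \frac{1092}{144707} + \frac{12092567891}{3500901342} = \frac{1746056237537473}{506604930496794}$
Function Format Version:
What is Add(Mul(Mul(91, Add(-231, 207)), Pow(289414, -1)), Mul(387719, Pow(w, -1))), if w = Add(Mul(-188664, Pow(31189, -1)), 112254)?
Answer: Rational(1746056237537473, 506604930496794) ≈ 3.4466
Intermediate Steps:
w = Rational(3500901342, 31189) (w = Add(Mul(-188664, Rational(1, 31189)), 112254) = Add(Rational(-188664, 31189), 112254) = Rational(3500901342, 31189) ≈ 1.1225e+5)
Add(Mul(Mul(91, Add(-231, 207)), Pow(289414, -1)), Mul(387719, Pow(w, -1))) = Add(Mul(Mul(91, Add(-231, 207)), Pow(289414, -1)), Mul(387719, Pow(Rational(3500901342, 31189), -1))) = Add(Mul(Mul(91, -24), Rational(1, 289414)), Mul(387719, Rational(31189, 3500901342))) = Add(Mul(-2184, Rational(1, 289414)), Rational(12092567891, 3500901342)) = Add(Rational(-1092, 144707), Rational(12092567891, 3500901342)) = Rational(1746056237537473, 506604930496794)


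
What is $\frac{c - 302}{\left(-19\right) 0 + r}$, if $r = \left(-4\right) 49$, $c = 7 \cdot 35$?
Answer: $\frac{57}{196} \approx 0.29082$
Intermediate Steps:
$c = 245$
$r = -196$
$\frac{c - 302}{\left(-19\right) 0 + r} = \frac{245 - 302}{\left(-19\right) 0 - 196} = - \frac{57}{0 - 196} = - \frac{57}{-196} = \left(-57\right) \left(- \frac{1}{196}\right) = \frac{57}{196}$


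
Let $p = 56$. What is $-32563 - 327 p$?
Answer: $-50875$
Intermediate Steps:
$-32563 - 327 p = -32563 - 327 \cdot 56 = -32563 - 18312 = -50875$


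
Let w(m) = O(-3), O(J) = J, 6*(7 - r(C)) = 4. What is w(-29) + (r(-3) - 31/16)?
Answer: 67/48 ≈ 1.3958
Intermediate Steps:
r(C) = 19/3 (r(C) = 7 - ⅙*4 = 7 - ⅔ = 19/3)
w(m) = -3
w(-29) + (r(-3) - 31/16) = -3 + (19/3 - 31/16) = -3 + 211/48 = 67/48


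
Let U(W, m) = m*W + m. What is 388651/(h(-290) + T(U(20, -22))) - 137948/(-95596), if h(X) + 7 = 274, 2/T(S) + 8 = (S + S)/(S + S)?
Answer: 65082978972/44619433 ≈ 1458.6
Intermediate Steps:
U(W, m) = m + W*m (U(W, m) = W*m + m = m + W*m)
T(S) = -2/7 (T(S) = 2/(-8 + (S + S)/(S + S)) = 2/(-8 + (2*S)/((2*S))) = 2/(-8 + (2*S)*(1/(2*S))) = 2/(-8 + 1) = 2/(-7) = 2*(-⅐) = -2/7)
h(X) = 267 (h(X) = -7 + 274 = 267)
388651/(h(-290) + T(U(20, -22))) - 137948/(-95596) = 388651/(267 - 2/7) - 137948/(-95596) = 388651/(1867/7) - 137948*(-1/95596) = 388651*(7/1867) + 34487/23899 = 2720557/1867 + 34487/23899 = 65082978972/44619433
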